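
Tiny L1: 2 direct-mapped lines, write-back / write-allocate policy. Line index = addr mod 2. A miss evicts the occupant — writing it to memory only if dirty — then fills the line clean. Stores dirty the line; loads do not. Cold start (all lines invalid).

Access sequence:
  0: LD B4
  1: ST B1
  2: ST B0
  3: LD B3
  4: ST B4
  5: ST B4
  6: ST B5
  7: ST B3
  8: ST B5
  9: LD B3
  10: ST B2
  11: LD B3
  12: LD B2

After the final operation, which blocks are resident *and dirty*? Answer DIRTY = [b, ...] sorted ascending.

0: R B4 -> L0 miss  d=-]
1: W B1 -> L1 miss  d=D]
2: W B0 -> L0 miss  d=D]
3: R B3 -> L1 miss wb->B1  d=-]
4: W B4 -> L0 miss wb->B0  d=D]
5: W B4 -> L0 hit  d=D]
6: W B5 -> L1 miss  d=D]
7: W B3 -> L1 miss wb->B5  d=D]
8: W B5 -> L1 miss wb->B3  d=D]
9: R B3 -> L1 miss wb->B5  d=-]
10: W B2 -> L0 miss wb->B4  d=D]
11: R B3 -> L1 hit  d=-]
12: R B2 -> L0 hit  d=D]

DIRTY = [2]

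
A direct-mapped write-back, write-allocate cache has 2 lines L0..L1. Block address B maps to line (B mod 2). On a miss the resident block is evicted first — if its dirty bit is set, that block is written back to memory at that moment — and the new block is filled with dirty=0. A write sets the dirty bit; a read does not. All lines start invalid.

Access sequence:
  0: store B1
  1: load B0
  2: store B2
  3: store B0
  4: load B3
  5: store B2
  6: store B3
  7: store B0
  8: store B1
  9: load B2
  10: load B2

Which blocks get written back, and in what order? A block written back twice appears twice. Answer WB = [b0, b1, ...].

WB = [2, 1, 0, 2, 3, 0]

0: W B1 -> L1 miss  d=D]
1: R B0 -> L0 miss  d=-]
2: W B2 -> L0 miss  d=D]
3: W B0 -> L0 miss wb->B2  d=D]
4: R B3 -> L1 miss wb->B1  d=-]
5: W B2 -> L0 miss wb->B0  d=D]
6: W B3 -> L1 hit  d=D]
7: W B0 -> L0 miss wb->B2  d=D]
8: W B1 -> L1 miss wb->B3  d=D]
9: R B2 -> L0 miss wb->B0  d=-]
10: R B2 -> L0 hit  d=-]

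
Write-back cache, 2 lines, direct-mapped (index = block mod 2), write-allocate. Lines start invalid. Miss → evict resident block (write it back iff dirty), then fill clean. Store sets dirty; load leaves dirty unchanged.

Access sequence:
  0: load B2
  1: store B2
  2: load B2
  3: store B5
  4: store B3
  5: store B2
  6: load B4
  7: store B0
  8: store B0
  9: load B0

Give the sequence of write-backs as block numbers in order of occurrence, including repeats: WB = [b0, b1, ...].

0: R B2 -> L0 miss  d=-]
1: W B2 -> L0 hit  d=D]
2: R B2 -> L0 hit  d=D]
3: W B5 -> L1 miss  d=D]
4: W B3 -> L1 miss wb->B5  d=D]
5: W B2 -> L0 hit  d=D]
6: R B4 -> L0 miss wb->B2  d=-]
7: W B0 -> L0 miss  d=D]
8: W B0 -> L0 hit  d=D]
9: R B0 -> L0 hit  d=D]

WB = [5, 2]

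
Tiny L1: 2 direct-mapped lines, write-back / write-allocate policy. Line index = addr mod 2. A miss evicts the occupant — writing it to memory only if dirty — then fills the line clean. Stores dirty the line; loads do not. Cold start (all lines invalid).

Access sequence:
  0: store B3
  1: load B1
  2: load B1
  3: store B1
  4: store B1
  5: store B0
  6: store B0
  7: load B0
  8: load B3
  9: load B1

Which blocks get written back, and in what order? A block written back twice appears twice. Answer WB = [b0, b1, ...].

WB = [3, 1]

0: W B3 -> L1 miss  d=D]
1: R B1 -> L1 miss wb->B3  d=-]
2: R B1 -> L1 hit  d=-]
3: W B1 -> L1 hit  d=D]
4: W B1 -> L1 hit  d=D]
5: W B0 -> L0 miss  d=D]
6: W B0 -> L0 hit  d=D]
7: R B0 -> L0 hit  d=D]
8: R B3 -> L1 miss wb->B1  d=-]
9: R B1 -> L1 miss  d=-]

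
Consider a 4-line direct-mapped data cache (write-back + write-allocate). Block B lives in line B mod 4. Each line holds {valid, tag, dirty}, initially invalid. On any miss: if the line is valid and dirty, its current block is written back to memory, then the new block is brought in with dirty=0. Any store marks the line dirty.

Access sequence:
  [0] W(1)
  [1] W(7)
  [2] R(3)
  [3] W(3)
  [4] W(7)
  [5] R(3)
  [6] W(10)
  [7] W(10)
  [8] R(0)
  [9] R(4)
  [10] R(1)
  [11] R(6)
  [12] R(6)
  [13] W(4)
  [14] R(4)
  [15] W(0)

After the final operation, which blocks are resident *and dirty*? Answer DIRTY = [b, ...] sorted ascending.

DIRTY = [0, 1]

  0 | W B1 → L1 miss [D]
  1 | W B7 → L3 miss [D]
  2 | R B3 → L3 miss wb→B7 [-]
  3 | W B3 → L3 hit [D]
  4 | W B7 → L3 miss wb→B3 [D]
  5 | R B3 → L3 miss wb→B7 [-]
  6 | W B10 → L2 miss [D]
  7 | W B10 → L2 hit [D]
  8 | R B0 → L0 miss [-]
  9 | R B4 → L0 miss [-]
  10 | R B1 → L1 hit [D]
  11 | R B6 → L2 miss wb→B10 [-]
  12 | R B6 → L2 hit [-]
  13 | W B4 → L0 hit [D]
  14 | R B4 → L0 hit [D]
  15 | W B0 → L0 miss wb→B4 [D]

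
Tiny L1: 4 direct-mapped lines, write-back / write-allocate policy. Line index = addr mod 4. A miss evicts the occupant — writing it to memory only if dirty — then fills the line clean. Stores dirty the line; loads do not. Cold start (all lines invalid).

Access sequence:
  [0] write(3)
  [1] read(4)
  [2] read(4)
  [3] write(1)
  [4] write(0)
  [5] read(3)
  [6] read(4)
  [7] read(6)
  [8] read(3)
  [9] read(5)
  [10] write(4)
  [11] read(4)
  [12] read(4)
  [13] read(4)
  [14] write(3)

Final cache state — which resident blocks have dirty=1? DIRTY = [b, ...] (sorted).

DIRTY = [3, 4]

0: W B3 -> L3 miss  d=D]
1: R B4 -> L0 miss  d=-]
2: R B4 -> L0 hit  d=-]
3: W B1 -> L1 miss  d=D]
4: W B0 -> L0 miss  d=D]
5: R B3 -> L3 hit  d=D]
6: R B4 -> L0 miss wb->B0  d=-]
7: R B6 -> L2 miss  d=-]
8: R B3 -> L3 hit  d=D]
9: R B5 -> L1 miss wb->B1  d=-]
10: W B4 -> L0 hit  d=D]
11: R B4 -> L0 hit  d=D]
12: R B4 -> L0 hit  d=D]
13: R B4 -> L0 hit  d=D]
14: W B3 -> L3 hit  d=D]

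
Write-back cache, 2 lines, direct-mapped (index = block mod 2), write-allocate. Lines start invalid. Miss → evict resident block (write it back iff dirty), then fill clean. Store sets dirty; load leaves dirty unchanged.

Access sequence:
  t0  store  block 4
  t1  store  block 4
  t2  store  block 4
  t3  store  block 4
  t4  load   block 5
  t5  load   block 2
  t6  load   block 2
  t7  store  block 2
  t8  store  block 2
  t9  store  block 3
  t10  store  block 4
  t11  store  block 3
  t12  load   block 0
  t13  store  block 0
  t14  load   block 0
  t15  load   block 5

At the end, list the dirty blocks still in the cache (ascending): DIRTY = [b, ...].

DIRTY = [0]

0: W B4 → L0 miss [D]
1: W B4 → L0 hit [D]
2: W B4 → L0 hit [D]
3: W B4 → L0 hit [D]
4: R B5 → L1 miss [-]
5: R B2 → L0 miss wb→B4 [-]
6: R B2 → L0 hit [-]
7: W B2 → L0 hit [D]
8: W B2 → L0 hit [D]
9: W B3 → L1 miss [D]
10: W B4 → L0 miss wb→B2 [D]
11: W B3 → L1 hit [D]
12: R B0 → L0 miss wb→B4 [-]
13: W B0 → L0 hit [D]
14: R B0 → L0 hit [D]
15: R B5 → L1 miss wb→B3 [-]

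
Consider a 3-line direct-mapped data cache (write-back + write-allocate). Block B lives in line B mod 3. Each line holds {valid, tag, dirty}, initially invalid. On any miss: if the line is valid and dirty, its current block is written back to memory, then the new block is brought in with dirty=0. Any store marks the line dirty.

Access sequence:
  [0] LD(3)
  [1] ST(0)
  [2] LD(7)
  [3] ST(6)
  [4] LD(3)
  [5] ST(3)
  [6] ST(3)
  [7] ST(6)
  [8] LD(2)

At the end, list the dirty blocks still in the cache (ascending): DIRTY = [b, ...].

DIRTY = [6]

0: R B3 -> L0 miss  d=-]
1: W B0 -> L0 miss  d=D]
2: R B7 -> L1 miss  d=-]
3: W B6 -> L0 miss wb->B0  d=D]
4: R B3 -> L0 miss wb->B6  d=-]
5: W B3 -> L0 hit  d=D]
6: W B3 -> L0 hit  d=D]
7: W B6 -> L0 miss wb->B3  d=D]
8: R B2 -> L2 miss  d=-]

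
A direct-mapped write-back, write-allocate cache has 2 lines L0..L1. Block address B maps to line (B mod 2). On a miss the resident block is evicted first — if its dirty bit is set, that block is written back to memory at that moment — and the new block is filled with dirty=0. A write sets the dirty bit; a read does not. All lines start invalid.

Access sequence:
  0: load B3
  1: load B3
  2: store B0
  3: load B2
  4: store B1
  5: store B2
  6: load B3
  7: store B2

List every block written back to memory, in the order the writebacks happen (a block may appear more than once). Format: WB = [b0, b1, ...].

  0 | R B3 → L1 miss [-]
  1 | R B3 → L1 hit [-]
  2 | W B0 → L0 miss [D]
  3 | R B2 → L0 miss wb→B0 [-]
  4 | W B1 → L1 miss [D]
  5 | W B2 → L0 hit [D]
  6 | R B3 → L1 miss wb→B1 [-]
  7 | W B2 → L0 hit [D]

WB = [0, 1]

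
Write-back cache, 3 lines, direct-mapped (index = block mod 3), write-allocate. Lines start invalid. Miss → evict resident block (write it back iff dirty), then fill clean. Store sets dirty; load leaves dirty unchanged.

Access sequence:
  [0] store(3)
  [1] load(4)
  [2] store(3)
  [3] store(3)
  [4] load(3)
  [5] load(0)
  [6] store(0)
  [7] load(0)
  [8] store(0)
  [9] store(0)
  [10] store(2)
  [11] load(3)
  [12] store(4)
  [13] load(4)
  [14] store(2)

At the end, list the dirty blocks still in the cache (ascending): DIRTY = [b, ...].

DIRTY = [2, 4]

  0 | W B3 → L0 miss [D]
  1 | R B4 → L1 miss [-]
  2 | W B3 → L0 hit [D]
  3 | W B3 → L0 hit [D]
  4 | R B3 → L0 hit [D]
  5 | R B0 → L0 miss wb→B3 [-]
  6 | W B0 → L0 hit [D]
  7 | R B0 → L0 hit [D]
  8 | W B0 → L0 hit [D]
  9 | W B0 → L0 hit [D]
  10 | W B2 → L2 miss [D]
  11 | R B3 → L0 miss wb→B0 [-]
  12 | W B4 → L1 hit [D]
  13 | R B4 → L1 hit [D]
  14 | W B2 → L2 hit [D]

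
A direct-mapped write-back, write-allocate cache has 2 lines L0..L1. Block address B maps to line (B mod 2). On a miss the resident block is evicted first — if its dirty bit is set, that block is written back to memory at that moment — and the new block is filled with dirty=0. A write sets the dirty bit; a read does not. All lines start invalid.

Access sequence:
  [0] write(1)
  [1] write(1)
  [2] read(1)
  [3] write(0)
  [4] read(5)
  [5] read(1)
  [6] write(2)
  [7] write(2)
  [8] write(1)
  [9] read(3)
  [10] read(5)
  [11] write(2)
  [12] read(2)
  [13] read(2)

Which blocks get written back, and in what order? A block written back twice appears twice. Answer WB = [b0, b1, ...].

0: W B1 -> L1 miss  d=D]
1: W B1 -> L1 hit  d=D]
2: R B1 -> L1 hit  d=D]
3: W B0 -> L0 miss  d=D]
4: R B5 -> L1 miss wb->B1  d=-]
5: R B1 -> L1 miss  d=-]
6: W B2 -> L0 miss wb->B0  d=D]
7: W B2 -> L0 hit  d=D]
8: W B1 -> L1 hit  d=D]
9: R B3 -> L1 miss wb->B1  d=-]
10: R B5 -> L1 miss  d=-]
11: W B2 -> L0 hit  d=D]
12: R B2 -> L0 hit  d=D]
13: R B2 -> L0 hit  d=D]

WB = [1, 0, 1]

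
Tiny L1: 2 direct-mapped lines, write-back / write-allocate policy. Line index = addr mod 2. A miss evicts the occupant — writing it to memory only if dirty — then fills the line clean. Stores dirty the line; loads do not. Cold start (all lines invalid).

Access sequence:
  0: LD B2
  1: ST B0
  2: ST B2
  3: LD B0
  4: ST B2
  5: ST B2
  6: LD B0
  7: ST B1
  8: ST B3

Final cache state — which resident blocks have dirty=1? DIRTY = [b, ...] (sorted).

DIRTY = [3]

0: R B2 → L0 miss [-]
1: W B0 → L0 miss [D]
2: W B2 → L0 miss wb→B0 [D]
3: R B0 → L0 miss wb→B2 [-]
4: W B2 → L0 miss [D]
5: W B2 → L0 hit [D]
6: R B0 → L0 miss wb→B2 [-]
7: W B1 → L1 miss [D]
8: W B3 → L1 miss wb→B1 [D]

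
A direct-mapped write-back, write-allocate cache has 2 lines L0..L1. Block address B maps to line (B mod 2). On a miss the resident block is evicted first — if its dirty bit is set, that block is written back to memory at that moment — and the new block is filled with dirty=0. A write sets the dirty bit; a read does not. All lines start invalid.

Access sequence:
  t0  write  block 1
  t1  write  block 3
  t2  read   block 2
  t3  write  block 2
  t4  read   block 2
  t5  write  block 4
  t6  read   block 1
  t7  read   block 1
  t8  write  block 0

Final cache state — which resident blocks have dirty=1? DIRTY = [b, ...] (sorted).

  0 | W B1 → L1 miss [D]
  1 | W B3 → L1 miss wb→B1 [D]
  2 | R B2 → L0 miss [-]
  3 | W B2 → L0 hit [D]
  4 | R B2 → L0 hit [D]
  5 | W B4 → L0 miss wb→B2 [D]
  6 | R B1 → L1 miss wb→B3 [-]
  7 | R B1 → L1 hit [-]
  8 | W B0 → L0 miss wb→B4 [D]

DIRTY = [0]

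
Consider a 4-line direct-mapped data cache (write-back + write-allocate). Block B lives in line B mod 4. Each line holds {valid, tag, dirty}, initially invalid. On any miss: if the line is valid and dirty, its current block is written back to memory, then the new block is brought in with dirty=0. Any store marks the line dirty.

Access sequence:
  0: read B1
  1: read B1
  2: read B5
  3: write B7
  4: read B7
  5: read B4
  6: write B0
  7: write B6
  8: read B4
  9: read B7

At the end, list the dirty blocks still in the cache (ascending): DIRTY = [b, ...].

DIRTY = [6, 7]

0: R B1 → L1 miss [-]
1: R B1 → L1 hit [-]
2: R B5 → L1 miss [-]
3: W B7 → L3 miss [D]
4: R B7 → L3 hit [D]
5: R B4 → L0 miss [-]
6: W B0 → L0 miss [D]
7: W B6 → L2 miss [D]
8: R B4 → L0 miss wb→B0 [-]
9: R B7 → L3 hit [D]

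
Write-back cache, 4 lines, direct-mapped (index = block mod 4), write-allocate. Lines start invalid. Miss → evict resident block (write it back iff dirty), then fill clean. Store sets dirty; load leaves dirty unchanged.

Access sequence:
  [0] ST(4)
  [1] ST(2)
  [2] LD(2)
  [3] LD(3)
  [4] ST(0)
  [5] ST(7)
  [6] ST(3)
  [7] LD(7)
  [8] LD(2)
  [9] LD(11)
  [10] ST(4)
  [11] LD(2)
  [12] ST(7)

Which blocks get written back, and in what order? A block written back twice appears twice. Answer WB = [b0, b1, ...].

0: W B4 → L0 miss [D]
1: W B2 → L2 miss [D]
2: R B2 → L2 hit [D]
3: R B3 → L3 miss [-]
4: W B0 → L0 miss wb→B4 [D]
5: W B7 → L3 miss [D]
6: W B3 → L3 miss wb→B7 [D]
7: R B7 → L3 miss wb→B3 [-]
8: R B2 → L2 hit [D]
9: R B11 → L3 miss [-]
10: W B4 → L0 miss wb→B0 [D]
11: R B2 → L2 hit [D]
12: W B7 → L3 miss [D]

WB = [4, 7, 3, 0]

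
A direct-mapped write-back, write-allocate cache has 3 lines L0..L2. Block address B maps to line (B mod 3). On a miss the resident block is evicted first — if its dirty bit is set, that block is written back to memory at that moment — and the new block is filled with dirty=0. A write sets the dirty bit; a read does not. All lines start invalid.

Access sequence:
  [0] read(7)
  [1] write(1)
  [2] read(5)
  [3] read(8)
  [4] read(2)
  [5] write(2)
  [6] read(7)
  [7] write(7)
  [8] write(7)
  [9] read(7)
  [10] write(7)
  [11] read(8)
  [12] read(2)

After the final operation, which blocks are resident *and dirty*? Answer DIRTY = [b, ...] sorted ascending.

0: R B7 -> L1 miss  d=-]
1: W B1 -> L1 miss  d=D]
2: R B5 -> L2 miss  d=-]
3: R B8 -> L2 miss  d=-]
4: R B2 -> L2 miss  d=-]
5: W B2 -> L2 hit  d=D]
6: R B7 -> L1 miss wb->B1  d=-]
7: W B7 -> L1 hit  d=D]
8: W B7 -> L1 hit  d=D]
9: R B7 -> L1 hit  d=D]
10: W B7 -> L1 hit  d=D]
11: R B8 -> L2 miss wb->B2  d=-]
12: R B2 -> L2 miss  d=-]

DIRTY = [7]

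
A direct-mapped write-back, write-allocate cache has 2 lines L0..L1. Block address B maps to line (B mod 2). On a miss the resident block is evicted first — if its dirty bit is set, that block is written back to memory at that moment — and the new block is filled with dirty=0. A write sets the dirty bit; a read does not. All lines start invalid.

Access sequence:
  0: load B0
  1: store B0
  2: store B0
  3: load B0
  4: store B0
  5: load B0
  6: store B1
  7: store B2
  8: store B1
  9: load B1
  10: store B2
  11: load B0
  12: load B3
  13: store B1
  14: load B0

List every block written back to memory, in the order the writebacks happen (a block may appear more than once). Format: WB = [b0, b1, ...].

0: R B0 -> L0 miss  d=-]
1: W B0 -> L0 hit  d=D]
2: W B0 -> L0 hit  d=D]
3: R B0 -> L0 hit  d=D]
4: W B0 -> L0 hit  d=D]
5: R B0 -> L0 hit  d=D]
6: W B1 -> L1 miss  d=D]
7: W B2 -> L0 miss wb->B0  d=D]
8: W B1 -> L1 hit  d=D]
9: R B1 -> L1 hit  d=D]
10: W B2 -> L0 hit  d=D]
11: R B0 -> L0 miss wb->B2  d=-]
12: R B3 -> L1 miss wb->B1  d=-]
13: W B1 -> L1 miss  d=D]
14: R B0 -> L0 hit  d=-]

WB = [0, 2, 1]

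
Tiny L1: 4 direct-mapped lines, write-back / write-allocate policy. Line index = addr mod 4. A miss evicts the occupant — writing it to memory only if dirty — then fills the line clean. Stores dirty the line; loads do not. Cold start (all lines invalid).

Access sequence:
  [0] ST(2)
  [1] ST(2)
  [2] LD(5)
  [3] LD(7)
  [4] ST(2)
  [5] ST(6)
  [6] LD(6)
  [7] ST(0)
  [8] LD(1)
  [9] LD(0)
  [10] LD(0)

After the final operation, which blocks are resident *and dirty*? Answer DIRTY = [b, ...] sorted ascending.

DIRTY = [0, 6]

0: W B2 -> L2 miss  d=D]
1: W B2 -> L2 hit  d=D]
2: R B5 -> L1 miss  d=-]
3: R B7 -> L3 miss  d=-]
4: W B2 -> L2 hit  d=D]
5: W B6 -> L2 miss wb->B2  d=D]
6: R B6 -> L2 hit  d=D]
7: W B0 -> L0 miss  d=D]
8: R B1 -> L1 miss  d=-]
9: R B0 -> L0 hit  d=D]
10: R B0 -> L0 hit  d=D]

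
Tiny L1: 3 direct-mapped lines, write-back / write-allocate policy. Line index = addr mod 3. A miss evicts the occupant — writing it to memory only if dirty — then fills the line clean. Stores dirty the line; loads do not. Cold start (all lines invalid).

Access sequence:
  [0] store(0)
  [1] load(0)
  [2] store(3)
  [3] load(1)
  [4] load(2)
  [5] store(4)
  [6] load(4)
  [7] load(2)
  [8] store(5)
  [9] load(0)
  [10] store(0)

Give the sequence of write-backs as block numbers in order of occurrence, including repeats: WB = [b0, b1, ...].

WB = [0, 3]

0: W B0 -> L0 miss  d=D]
1: R B0 -> L0 hit  d=D]
2: W B3 -> L0 miss wb->B0  d=D]
3: R B1 -> L1 miss  d=-]
4: R B2 -> L2 miss  d=-]
5: W B4 -> L1 miss  d=D]
6: R B4 -> L1 hit  d=D]
7: R B2 -> L2 hit  d=-]
8: W B5 -> L2 miss  d=D]
9: R B0 -> L0 miss wb->B3  d=-]
10: W B0 -> L0 hit  d=D]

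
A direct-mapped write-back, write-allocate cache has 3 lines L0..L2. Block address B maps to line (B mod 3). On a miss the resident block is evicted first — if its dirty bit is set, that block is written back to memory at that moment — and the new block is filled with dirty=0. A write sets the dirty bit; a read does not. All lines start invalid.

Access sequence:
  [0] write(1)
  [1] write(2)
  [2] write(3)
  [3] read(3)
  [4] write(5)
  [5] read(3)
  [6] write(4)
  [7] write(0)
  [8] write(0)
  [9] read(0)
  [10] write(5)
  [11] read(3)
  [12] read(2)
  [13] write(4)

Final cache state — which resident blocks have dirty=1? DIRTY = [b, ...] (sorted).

DIRTY = [4]

0: W B1 → L1 miss [D]
1: W B2 → L2 miss [D]
2: W B3 → L0 miss [D]
3: R B3 → L0 hit [D]
4: W B5 → L2 miss wb→B2 [D]
5: R B3 → L0 hit [D]
6: W B4 → L1 miss wb→B1 [D]
7: W B0 → L0 miss wb→B3 [D]
8: W B0 → L0 hit [D]
9: R B0 → L0 hit [D]
10: W B5 → L2 hit [D]
11: R B3 → L0 miss wb→B0 [-]
12: R B2 → L2 miss wb→B5 [-]
13: W B4 → L1 hit [D]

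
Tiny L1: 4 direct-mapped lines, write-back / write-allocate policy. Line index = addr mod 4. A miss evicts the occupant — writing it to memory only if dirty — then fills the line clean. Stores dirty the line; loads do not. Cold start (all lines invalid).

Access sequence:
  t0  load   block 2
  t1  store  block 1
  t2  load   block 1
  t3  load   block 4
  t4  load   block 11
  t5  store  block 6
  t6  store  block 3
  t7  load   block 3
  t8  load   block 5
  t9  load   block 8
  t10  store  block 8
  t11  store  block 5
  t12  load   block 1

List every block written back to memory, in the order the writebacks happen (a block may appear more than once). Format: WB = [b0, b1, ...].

0: R B2 -> L2 miss  d=-]
1: W B1 -> L1 miss  d=D]
2: R B1 -> L1 hit  d=D]
3: R B4 -> L0 miss  d=-]
4: R B11 -> L3 miss  d=-]
5: W B6 -> L2 miss  d=D]
6: W B3 -> L3 miss  d=D]
7: R B3 -> L3 hit  d=D]
8: R B5 -> L1 miss wb->B1  d=-]
9: R B8 -> L0 miss  d=-]
10: W B8 -> L0 hit  d=D]
11: W B5 -> L1 hit  d=D]
12: R B1 -> L1 miss wb->B5  d=-]

WB = [1, 5]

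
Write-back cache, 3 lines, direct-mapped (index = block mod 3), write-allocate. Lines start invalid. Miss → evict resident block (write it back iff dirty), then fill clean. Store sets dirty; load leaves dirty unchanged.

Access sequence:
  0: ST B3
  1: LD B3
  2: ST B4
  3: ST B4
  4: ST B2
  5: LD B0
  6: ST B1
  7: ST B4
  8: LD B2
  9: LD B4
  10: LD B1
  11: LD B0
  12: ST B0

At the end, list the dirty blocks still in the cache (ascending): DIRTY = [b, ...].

DIRTY = [0, 2]

0: W B3 → L0 miss [D]
1: R B3 → L0 hit [D]
2: W B4 → L1 miss [D]
3: W B4 → L1 hit [D]
4: W B2 → L2 miss [D]
5: R B0 → L0 miss wb→B3 [-]
6: W B1 → L1 miss wb→B4 [D]
7: W B4 → L1 miss wb→B1 [D]
8: R B2 → L2 hit [D]
9: R B4 → L1 hit [D]
10: R B1 → L1 miss wb→B4 [-]
11: R B0 → L0 hit [-]
12: W B0 → L0 hit [D]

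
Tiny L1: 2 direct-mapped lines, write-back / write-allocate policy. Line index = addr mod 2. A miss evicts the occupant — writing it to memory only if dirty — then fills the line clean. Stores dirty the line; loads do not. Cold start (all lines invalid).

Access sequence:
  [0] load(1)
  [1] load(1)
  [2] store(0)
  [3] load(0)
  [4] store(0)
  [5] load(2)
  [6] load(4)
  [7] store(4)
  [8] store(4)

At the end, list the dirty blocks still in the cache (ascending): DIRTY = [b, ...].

DIRTY = [4]

  0 | R B1 → L1 miss [-]
  1 | R B1 → L1 hit [-]
  2 | W B0 → L0 miss [D]
  3 | R B0 → L0 hit [D]
  4 | W B0 → L0 hit [D]
  5 | R B2 → L0 miss wb→B0 [-]
  6 | R B4 → L0 miss [-]
  7 | W B4 → L0 hit [D]
  8 | W B4 → L0 hit [D]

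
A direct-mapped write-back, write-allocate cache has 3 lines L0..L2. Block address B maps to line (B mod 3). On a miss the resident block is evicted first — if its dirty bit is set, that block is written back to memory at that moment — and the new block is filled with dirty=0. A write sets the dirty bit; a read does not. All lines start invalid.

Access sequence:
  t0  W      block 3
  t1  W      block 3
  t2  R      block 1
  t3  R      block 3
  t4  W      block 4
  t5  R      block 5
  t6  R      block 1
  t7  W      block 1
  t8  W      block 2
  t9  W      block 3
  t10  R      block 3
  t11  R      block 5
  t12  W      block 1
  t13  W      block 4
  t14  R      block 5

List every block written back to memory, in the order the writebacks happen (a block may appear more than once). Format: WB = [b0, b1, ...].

0: W B3 -> L0 miss  d=D]
1: W B3 -> L0 hit  d=D]
2: R B1 -> L1 miss  d=-]
3: R B3 -> L0 hit  d=D]
4: W B4 -> L1 miss  d=D]
5: R B5 -> L2 miss  d=-]
6: R B1 -> L1 miss wb->B4  d=-]
7: W B1 -> L1 hit  d=D]
8: W B2 -> L2 miss  d=D]
9: W B3 -> L0 hit  d=D]
10: R B3 -> L0 hit  d=D]
11: R B5 -> L2 miss wb->B2  d=-]
12: W B1 -> L1 hit  d=D]
13: W B4 -> L1 miss wb->B1  d=D]
14: R B5 -> L2 hit  d=-]

WB = [4, 2, 1]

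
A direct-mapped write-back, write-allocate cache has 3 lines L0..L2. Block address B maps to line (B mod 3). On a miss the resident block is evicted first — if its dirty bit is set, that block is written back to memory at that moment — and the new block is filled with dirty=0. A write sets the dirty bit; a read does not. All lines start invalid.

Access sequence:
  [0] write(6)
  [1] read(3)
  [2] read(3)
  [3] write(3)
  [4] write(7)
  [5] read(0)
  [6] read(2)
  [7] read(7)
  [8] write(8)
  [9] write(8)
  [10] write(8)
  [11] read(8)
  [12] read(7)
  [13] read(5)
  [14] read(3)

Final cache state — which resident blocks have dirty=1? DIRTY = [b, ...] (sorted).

0: W B6 -> L0 miss  d=D]
1: R B3 -> L0 miss wb->B6  d=-]
2: R B3 -> L0 hit  d=-]
3: W B3 -> L0 hit  d=D]
4: W B7 -> L1 miss  d=D]
5: R B0 -> L0 miss wb->B3  d=-]
6: R B2 -> L2 miss  d=-]
7: R B7 -> L1 hit  d=D]
8: W B8 -> L2 miss  d=D]
9: W B8 -> L2 hit  d=D]
10: W B8 -> L2 hit  d=D]
11: R B8 -> L2 hit  d=D]
12: R B7 -> L1 hit  d=D]
13: R B5 -> L2 miss wb->B8  d=-]
14: R B3 -> L0 miss  d=-]

DIRTY = [7]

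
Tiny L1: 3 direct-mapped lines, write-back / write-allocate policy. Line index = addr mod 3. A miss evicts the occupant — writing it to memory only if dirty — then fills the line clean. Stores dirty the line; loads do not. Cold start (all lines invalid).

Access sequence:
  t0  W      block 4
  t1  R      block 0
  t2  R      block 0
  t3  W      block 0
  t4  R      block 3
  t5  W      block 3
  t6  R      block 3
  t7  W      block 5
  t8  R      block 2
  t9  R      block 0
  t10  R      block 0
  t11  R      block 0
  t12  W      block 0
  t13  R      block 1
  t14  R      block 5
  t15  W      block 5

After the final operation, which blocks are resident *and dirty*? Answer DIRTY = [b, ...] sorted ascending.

DIRTY = [0, 5]

0: W B4 -> L1 miss  d=D]
1: R B0 -> L0 miss  d=-]
2: R B0 -> L0 hit  d=-]
3: W B0 -> L0 hit  d=D]
4: R B3 -> L0 miss wb->B0  d=-]
5: W B3 -> L0 hit  d=D]
6: R B3 -> L0 hit  d=D]
7: W B5 -> L2 miss  d=D]
8: R B2 -> L2 miss wb->B5  d=-]
9: R B0 -> L0 miss wb->B3  d=-]
10: R B0 -> L0 hit  d=-]
11: R B0 -> L0 hit  d=-]
12: W B0 -> L0 hit  d=D]
13: R B1 -> L1 miss wb->B4  d=-]
14: R B5 -> L2 miss  d=-]
15: W B5 -> L2 hit  d=D]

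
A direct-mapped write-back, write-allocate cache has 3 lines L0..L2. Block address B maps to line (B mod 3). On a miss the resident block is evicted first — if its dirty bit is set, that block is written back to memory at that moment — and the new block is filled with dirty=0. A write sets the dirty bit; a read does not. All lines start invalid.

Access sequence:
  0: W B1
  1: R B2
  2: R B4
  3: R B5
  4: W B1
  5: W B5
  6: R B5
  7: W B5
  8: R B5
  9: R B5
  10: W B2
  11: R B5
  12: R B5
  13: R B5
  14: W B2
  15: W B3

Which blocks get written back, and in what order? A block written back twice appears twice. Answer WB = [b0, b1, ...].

  0 | W B1 → L1 miss [D]
  1 | R B2 → L2 miss [-]
  2 | R B4 → L1 miss wb→B1 [-]
  3 | R B5 → L2 miss [-]
  4 | W B1 → L1 miss [D]
  5 | W B5 → L2 hit [D]
  6 | R B5 → L2 hit [D]
  7 | W B5 → L2 hit [D]
  8 | R B5 → L2 hit [D]
  9 | R B5 → L2 hit [D]
  10 | W B2 → L2 miss wb→B5 [D]
  11 | R B5 → L2 miss wb→B2 [-]
  12 | R B5 → L2 hit [-]
  13 | R B5 → L2 hit [-]
  14 | W B2 → L2 miss [D]
  15 | W B3 → L0 miss [D]

WB = [1, 5, 2]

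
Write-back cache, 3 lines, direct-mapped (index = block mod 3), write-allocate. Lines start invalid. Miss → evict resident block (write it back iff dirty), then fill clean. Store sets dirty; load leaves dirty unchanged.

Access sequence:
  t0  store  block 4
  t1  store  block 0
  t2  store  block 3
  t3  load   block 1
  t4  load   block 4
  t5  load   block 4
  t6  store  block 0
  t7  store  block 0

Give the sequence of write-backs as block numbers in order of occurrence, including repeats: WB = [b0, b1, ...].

WB = [0, 4, 3]

0: W B4 → L1 miss [D]
1: W B0 → L0 miss [D]
2: W B3 → L0 miss wb→B0 [D]
3: R B1 → L1 miss wb→B4 [-]
4: R B4 → L1 miss [-]
5: R B4 → L1 hit [-]
6: W B0 → L0 miss wb→B3 [D]
7: W B0 → L0 hit [D]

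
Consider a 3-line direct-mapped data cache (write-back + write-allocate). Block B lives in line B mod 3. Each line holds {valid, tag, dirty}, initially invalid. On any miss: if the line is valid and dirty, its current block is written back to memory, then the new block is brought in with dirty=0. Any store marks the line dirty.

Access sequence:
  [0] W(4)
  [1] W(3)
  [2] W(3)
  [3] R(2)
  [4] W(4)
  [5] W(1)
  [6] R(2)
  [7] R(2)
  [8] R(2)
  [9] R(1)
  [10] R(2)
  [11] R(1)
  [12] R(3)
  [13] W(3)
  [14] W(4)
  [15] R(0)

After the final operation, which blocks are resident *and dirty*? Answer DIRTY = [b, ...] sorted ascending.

0: W B4 -> L1 miss  d=D]
1: W B3 -> L0 miss  d=D]
2: W B3 -> L0 hit  d=D]
3: R B2 -> L2 miss  d=-]
4: W B4 -> L1 hit  d=D]
5: W B1 -> L1 miss wb->B4  d=D]
6: R B2 -> L2 hit  d=-]
7: R B2 -> L2 hit  d=-]
8: R B2 -> L2 hit  d=-]
9: R B1 -> L1 hit  d=D]
10: R B2 -> L2 hit  d=-]
11: R B1 -> L1 hit  d=D]
12: R B3 -> L0 hit  d=D]
13: W B3 -> L0 hit  d=D]
14: W B4 -> L1 miss wb->B1  d=D]
15: R B0 -> L0 miss wb->B3  d=-]

DIRTY = [4]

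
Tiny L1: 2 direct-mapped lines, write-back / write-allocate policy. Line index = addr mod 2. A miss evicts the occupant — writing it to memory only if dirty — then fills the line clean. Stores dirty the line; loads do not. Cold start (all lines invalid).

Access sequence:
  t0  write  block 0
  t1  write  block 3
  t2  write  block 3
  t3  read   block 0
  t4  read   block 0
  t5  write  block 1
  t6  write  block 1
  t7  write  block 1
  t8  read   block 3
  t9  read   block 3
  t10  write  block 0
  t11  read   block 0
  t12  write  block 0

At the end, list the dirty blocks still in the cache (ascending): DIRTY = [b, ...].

0: W B0 -> L0 miss  d=D]
1: W B3 -> L1 miss  d=D]
2: W B3 -> L1 hit  d=D]
3: R B0 -> L0 hit  d=D]
4: R B0 -> L0 hit  d=D]
5: W B1 -> L1 miss wb->B3  d=D]
6: W B1 -> L1 hit  d=D]
7: W B1 -> L1 hit  d=D]
8: R B3 -> L1 miss wb->B1  d=-]
9: R B3 -> L1 hit  d=-]
10: W B0 -> L0 hit  d=D]
11: R B0 -> L0 hit  d=D]
12: W B0 -> L0 hit  d=D]

DIRTY = [0]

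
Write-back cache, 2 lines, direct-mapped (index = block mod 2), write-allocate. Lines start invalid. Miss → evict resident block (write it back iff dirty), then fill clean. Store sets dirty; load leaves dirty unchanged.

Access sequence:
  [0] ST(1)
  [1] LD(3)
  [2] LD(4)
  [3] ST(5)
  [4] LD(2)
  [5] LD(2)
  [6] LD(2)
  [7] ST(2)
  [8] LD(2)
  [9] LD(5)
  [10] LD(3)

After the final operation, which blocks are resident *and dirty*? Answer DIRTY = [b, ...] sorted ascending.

  0 | W B1 → L1 miss [D]
  1 | R B3 → L1 miss wb→B1 [-]
  2 | R B4 → L0 miss [-]
  3 | W B5 → L1 miss [D]
  4 | R B2 → L0 miss [-]
  5 | R B2 → L0 hit [-]
  6 | R B2 → L0 hit [-]
  7 | W B2 → L0 hit [D]
  8 | R B2 → L0 hit [D]
  9 | R B5 → L1 hit [D]
  10 | R B3 → L1 miss wb→B5 [-]

DIRTY = [2]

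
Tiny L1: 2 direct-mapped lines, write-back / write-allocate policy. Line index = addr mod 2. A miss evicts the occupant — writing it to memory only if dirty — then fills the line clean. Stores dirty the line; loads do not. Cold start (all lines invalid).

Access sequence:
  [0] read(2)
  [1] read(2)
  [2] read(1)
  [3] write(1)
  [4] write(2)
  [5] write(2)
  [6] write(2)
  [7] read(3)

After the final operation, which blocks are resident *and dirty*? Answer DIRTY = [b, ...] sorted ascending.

DIRTY = [2]

0: R B2 → L0 miss [-]
1: R B2 → L0 hit [-]
2: R B1 → L1 miss [-]
3: W B1 → L1 hit [D]
4: W B2 → L0 hit [D]
5: W B2 → L0 hit [D]
6: W B2 → L0 hit [D]
7: R B3 → L1 miss wb→B1 [-]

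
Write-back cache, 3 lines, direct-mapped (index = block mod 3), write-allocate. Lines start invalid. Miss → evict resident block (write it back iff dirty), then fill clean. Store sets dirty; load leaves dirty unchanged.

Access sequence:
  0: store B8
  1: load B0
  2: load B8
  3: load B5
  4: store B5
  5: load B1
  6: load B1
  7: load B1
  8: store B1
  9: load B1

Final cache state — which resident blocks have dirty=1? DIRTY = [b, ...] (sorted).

DIRTY = [1, 5]

0: W B8 -> L2 miss  d=D]
1: R B0 -> L0 miss  d=-]
2: R B8 -> L2 hit  d=D]
3: R B5 -> L2 miss wb->B8  d=-]
4: W B5 -> L2 hit  d=D]
5: R B1 -> L1 miss  d=-]
6: R B1 -> L1 hit  d=-]
7: R B1 -> L1 hit  d=-]
8: W B1 -> L1 hit  d=D]
9: R B1 -> L1 hit  d=D]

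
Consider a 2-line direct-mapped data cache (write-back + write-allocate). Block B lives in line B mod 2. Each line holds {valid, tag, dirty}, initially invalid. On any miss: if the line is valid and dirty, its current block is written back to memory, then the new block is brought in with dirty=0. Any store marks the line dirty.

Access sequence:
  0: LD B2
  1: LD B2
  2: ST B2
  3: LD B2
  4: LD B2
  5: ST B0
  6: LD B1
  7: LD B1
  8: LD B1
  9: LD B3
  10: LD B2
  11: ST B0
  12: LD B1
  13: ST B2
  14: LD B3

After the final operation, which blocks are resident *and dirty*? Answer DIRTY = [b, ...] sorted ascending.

0: R B2 -> L0 miss  d=-]
1: R B2 -> L0 hit  d=-]
2: W B2 -> L0 hit  d=D]
3: R B2 -> L0 hit  d=D]
4: R B2 -> L0 hit  d=D]
5: W B0 -> L0 miss wb->B2  d=D]
6: R B1 -> L1 miss  d=-]
7: R B1 -> L1 hit  d=-]
8: R B1 -> L1 hit  d=-]
9: R B3 -> L1 miss  d=-]
10: R B2 -> L0 miss wb->B0  d=-]
11: W B0 -> L0 miss  d=D]
12: R B1 -> L1 miss  d=-]
13: W B2 -> L0 miss wb->B0  d=D]
14: R B3 -> L1 miss  d=-]

DIRTY = [2]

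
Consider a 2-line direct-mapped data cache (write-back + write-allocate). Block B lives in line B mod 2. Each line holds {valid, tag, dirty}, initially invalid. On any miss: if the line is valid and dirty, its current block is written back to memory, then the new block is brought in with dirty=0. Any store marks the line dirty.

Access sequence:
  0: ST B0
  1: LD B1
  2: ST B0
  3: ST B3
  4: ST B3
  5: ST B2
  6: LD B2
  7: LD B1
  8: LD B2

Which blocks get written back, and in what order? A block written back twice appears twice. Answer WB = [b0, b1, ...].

0: W B0 -> L0 miss  d=D]
1: R B1 -> L1 miss  d=-]
2: W B0 -> L0 hit  d=D]
3: W B3 -> L1 miss  d=D]
4: W B3 -> L1 hit  d=D]
5: W B2 -> L0 miss wb->B0  d=D]
6: R B2 -> L0 hit  d=D]
7: R B1 -> L1 miss wb->B3  d=-]
8: R B2 -> L0 hit  d=D]

WB = [0, 3]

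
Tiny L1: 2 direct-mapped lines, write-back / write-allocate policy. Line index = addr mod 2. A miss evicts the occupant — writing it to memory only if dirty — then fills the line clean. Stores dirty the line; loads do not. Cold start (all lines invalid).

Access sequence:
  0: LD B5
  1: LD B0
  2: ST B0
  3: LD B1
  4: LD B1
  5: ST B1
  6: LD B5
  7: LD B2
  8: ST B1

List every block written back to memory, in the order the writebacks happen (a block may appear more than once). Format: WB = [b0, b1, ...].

0: R B5 -> L1 miss  d=-]
1: R B0 -> L0 miss  d=-]
2: W B0 -> L0 hit  d=D]
3: R B1 -> L1 miss  d=-]
4: R B1 -> L1 hit  d=-]
5: W B1 -> L1 hit  d=D]
6: R B5 -> L1 miss wb->B1  d=-]
7: R B2 -> L0 miss wb->B0  d=-]
8: W B1 -> L1 miss  d=D]

WB = [1, 0]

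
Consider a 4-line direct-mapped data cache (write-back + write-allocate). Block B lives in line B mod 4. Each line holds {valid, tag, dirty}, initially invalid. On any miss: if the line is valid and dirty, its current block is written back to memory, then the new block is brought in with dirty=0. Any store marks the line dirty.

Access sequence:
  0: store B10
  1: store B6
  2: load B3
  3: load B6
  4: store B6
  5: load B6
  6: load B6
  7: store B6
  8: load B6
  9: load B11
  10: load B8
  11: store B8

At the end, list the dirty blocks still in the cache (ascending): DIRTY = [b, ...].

DIRTY = [6, 8]

0: W B10 → L2 miss [D]
1: W B6 → L2 miss wb→B10 [D]
2: R B3 → L3 miss [-]
3: R B6 → L2 hit [D]
4: W B6 → L2 hit [D]
5: R B6 → L2 hit [D]
6: R B6 → L2 hit [D]
7: W B6 → L2 hit [D]
8: R B6 → L2 hit [D]
9: R B11 → L3 miss [-]
10: R B8 → L0 miss [-]
11: W B8 → L0 hit [D]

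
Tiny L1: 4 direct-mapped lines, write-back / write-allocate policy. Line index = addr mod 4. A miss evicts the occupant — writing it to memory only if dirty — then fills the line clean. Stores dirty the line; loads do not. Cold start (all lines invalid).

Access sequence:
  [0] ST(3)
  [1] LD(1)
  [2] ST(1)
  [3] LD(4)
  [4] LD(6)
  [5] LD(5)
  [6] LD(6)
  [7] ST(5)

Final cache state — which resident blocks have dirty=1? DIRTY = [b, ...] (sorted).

  0 | W B3 → L3 miss [D]
  1 | R B1 → L1 miss [-]
  2 | W B1 → L1 hit [D]
  3 | R B4 → L0 miss [-]
  4 | R B6 → L2 miss [-]
  5 | R B5 → L1 miss wb→B1 [-]
  6 | R B6 → L2 hit [-]
  7 | W B5 → L1 hit [D]

DIRTY = [3, 5]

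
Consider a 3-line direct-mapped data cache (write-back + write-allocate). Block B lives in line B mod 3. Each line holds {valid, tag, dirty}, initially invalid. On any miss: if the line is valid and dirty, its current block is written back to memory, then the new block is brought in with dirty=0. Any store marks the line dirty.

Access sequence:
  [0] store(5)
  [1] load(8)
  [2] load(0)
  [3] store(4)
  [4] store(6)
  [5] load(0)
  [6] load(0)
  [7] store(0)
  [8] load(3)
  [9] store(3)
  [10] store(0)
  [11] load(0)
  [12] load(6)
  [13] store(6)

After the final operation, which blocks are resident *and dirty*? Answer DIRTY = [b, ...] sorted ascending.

  0 | W B5 → L2 miss [D]
  1 | R B8 → L2 miss wb→B5 [-]
  2 | R B0 → L0 miss [-]
  3 | W B4 → L1 miss [D]
  4 | W B6 → L0 miss [D]
  5 | R B0 → L0 miss wb→B6 [-]
  6 | R B0 → L0 hit [-]
  7 | W B0 → L0 hit [D]
  8 | R B3 → L0 miss wb→B0 [-]
  9 | W B3 → L0 hit [D]
  10 | W B0 → L0 miss wb→B3 [D]
  11 | R B0 → L0 hit [D]
  12 | R B6 → L0 miss wb→B0 [-]
  13 | W B6 → L0 hit [D]

DIRTY = [4, 6]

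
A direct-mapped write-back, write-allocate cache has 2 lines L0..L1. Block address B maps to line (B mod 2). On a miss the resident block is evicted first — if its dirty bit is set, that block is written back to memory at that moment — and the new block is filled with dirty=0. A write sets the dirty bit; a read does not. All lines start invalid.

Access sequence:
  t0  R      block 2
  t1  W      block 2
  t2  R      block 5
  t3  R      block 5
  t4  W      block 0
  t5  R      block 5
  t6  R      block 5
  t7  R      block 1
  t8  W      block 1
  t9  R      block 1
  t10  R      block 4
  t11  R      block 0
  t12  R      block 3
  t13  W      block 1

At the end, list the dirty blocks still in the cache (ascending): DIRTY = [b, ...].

0: R B2 -> L0 miss  d=-]
1: W B2 -> L0 hit  d=D]
2: R B5 -> L1 miss  d=-]
3: R B5 -> L1 hit  d=-]
4: W B0 -> L0 miss wb->B2  d=D]
5: R B5 -> L1 hit  d=-]
6: R B5 -> L1 hit  d=-]
7: R B1 -> L1 miss  d=-]
8: W B1 -> L1 hit  d=D]
9: R B1 -> L1 hit  d=D]
10: R B4 -> L0 miss wb->B0  d=-]
11: R B0 -> L0 miss  d=-]
12: R B3 -> L1 miss wb->B1  d=-]
13: W B1 -> L1 miss  d=D]

DIRTY = [1]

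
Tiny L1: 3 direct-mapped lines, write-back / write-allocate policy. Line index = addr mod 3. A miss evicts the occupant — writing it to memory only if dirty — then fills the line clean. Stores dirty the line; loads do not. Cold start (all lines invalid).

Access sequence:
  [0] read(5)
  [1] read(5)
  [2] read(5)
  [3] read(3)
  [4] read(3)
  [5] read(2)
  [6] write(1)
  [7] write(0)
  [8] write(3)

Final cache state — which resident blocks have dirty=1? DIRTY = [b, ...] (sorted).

DIRTY = [1, 3]

0: R B5 → L2 miss [-]
1: R B5 → L2 hit [-]
2: R B5 → L2 hit [-]
3: R B3 → L0 miss [-]
4: R B3 → L0 hit [-]
5: R B2 → L2 miss [-]
6: W B1 → L1 miss [D]
7: W B0 → L0 miss [D]
8: W B3 → L0 miss wb→B0 [D]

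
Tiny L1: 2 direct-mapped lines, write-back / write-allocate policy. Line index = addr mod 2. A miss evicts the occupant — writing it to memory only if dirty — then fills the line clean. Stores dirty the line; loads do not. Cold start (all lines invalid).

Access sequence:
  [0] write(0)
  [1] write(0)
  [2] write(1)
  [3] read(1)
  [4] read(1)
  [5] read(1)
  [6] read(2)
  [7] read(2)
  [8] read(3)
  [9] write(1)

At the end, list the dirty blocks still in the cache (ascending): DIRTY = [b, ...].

DIRTY = [1]

0: W B0 → L0 miss [D]
1: W B0 → L0 hit [D]
2: W B1 → L1 miss [D]
3: R B1 → L1 hit [D]
4: R B1 → L1 hit [D]
5: R B1 → L1 hit [D]
6: R B2 → L0 miss wb→B0 [-]
7: R B2 → L0 hit [-]
8: R B3 → L1 miss wb→B1 [-]
9: W B1 → L1 miss [D]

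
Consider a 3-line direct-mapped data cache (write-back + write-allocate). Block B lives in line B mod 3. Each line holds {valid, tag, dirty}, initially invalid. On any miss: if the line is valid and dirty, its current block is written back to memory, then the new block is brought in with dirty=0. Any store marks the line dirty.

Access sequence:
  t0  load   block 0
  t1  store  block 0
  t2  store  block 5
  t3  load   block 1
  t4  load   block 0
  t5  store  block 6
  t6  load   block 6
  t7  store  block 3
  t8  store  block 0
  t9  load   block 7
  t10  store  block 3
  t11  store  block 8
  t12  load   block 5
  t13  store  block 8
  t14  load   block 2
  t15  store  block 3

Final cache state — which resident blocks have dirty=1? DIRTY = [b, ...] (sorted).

0: R B0 -> L0 miss  d=-]
1: W B0 -> L0 hit  d=D]
2: W B5 -> L2 miss  d=D]
3: R B1 -> L1 miss  d=-]
4: R B0 -> L0 hit  d=D]
5: W B6 -> L0 miss wb->B0  d=D]
6: R B6 -> L0 hit  d=D]
7: W B3 -> L0 miss wb->B6  d=D]
8: W B0 -> L0 miss wb->B3  d=D]
9: R B7 -> L1 miss  d=-]
10: W B3 -> L0 miss wb->B0  d=D]
11: W B8 -> L2 miss wb->B5  d=D]
12: R B5 -> L2 miss wb->B8  d=-]
13: W B8 -> L2 miss  d=D]
14: R B2 -> L2 miss wb->B8  d=-]
15: W B3 -> L0 hit  d=D]

DIRTY = [3]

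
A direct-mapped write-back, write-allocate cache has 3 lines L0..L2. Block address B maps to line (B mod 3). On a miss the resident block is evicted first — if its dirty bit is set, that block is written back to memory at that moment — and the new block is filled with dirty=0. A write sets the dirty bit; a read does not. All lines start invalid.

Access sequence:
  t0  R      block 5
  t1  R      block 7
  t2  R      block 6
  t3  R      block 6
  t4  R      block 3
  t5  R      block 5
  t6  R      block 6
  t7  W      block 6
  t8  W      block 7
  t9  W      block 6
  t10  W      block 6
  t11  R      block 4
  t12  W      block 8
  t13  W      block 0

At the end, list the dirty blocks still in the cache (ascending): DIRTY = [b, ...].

DIRTY = [0, 8]

  0 | R B5 → L2 miss [-]
  1 | R B7 → L1 miss [-]
  2 | R B6 → L0 miss [-]
  3 | R B6 → L0 hit [-]
  4 | R B3 → L0 miss [-]
  5 | R B5 → L2 hit [-]
  6 | R B6 → L0 miss [-]
  7 | W B6 → L0 hit [D]
  8 | W B7 → L1 hit [D]
  9 | W B6 → L0 hit [D]
  10 | W B6 → L0 hit [D]
  11 | R B4 → L1 miss wb→B7 [-]
  12 | W B8 → L2 miss [D]
  13 | W B0 → L0 miss wb→B6 [D]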